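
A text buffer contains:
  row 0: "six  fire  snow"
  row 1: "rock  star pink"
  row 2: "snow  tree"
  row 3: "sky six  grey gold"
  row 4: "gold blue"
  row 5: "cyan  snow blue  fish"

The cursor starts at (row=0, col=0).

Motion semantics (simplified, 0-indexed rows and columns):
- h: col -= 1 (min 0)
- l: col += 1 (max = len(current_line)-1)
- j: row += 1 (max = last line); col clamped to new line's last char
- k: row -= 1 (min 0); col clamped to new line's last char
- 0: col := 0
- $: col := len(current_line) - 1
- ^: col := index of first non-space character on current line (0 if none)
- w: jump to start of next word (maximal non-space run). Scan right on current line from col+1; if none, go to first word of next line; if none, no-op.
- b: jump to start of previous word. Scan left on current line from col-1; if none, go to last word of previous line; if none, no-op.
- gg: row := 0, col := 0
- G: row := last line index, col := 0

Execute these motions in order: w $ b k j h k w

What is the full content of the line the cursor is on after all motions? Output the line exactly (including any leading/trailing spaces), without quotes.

After 1 (w): row=0 col=5 char='f'
After 2 ($): row=0 col=14 char='w'
After 3 (b): row=0 col=11 char='s'
After 4 (k): row=0 col=11 char='s'
After 5 (j): row=1 col=11 char='p'
After 6 (h): row=1 col=10 char='_'
After 7 (k): row=0 col=10 char='_'
After 8 (w): row=0 col=11 char='s'

Answer: six  fire  snow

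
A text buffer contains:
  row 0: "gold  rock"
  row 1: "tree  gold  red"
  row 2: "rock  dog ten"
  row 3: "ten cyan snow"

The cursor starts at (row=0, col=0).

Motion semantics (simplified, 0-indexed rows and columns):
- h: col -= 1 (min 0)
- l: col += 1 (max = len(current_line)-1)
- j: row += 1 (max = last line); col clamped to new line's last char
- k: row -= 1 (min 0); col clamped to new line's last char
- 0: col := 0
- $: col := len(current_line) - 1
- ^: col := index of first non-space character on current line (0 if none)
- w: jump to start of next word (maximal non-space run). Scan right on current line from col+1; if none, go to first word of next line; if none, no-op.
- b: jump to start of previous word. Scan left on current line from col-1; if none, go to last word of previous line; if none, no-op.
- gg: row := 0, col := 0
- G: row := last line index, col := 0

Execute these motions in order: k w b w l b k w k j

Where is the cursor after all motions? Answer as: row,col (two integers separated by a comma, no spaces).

After 1 (k): row=0 col=0 char='g'
After 2 (w): row=0 col=6 char='r'
After 3 (b): row=0 col=0 char='g'
After 4 (w): row=0 col=6 char='r'
After 5 (l): row=0 col=7 char='o'
After 6 (b): row=0 col=6 char='r'
After 7 (k): row=0 col=6 char='r'
After 8 (w): row=1 col=0 char='t'
After 9 (k): row=0 col=0 char='g'
After 10 (j): row=1 col=0 char='t'

Answer: 1,0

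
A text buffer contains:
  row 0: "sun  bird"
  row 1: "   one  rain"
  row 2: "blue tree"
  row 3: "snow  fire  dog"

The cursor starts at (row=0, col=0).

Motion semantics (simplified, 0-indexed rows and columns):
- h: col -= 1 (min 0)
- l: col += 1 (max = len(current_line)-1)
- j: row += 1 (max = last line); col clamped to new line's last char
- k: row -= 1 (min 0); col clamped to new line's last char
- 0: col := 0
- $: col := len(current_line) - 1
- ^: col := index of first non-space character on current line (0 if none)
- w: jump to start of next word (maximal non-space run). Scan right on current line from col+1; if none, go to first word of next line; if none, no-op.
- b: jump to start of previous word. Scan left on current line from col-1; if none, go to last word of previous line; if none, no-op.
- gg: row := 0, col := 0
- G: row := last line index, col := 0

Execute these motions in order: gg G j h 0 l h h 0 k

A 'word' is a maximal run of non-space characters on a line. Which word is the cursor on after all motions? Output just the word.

After 1 (gg): row=0 col=0 char='s'
After 2 (G): row=3 col=0 char='s'
After 3 (j): row=3 col=0 char='s'
After 4 (h): row=3 col=0 char='s'
After 5 (0): row=3 col=0 char='s'
After 6 (l): row=3 col=1 char='n'
After 7 (h): row=3 col=0 char='s'
After 8 (h): row=3 col=0 char='s'
After 9 (0): row=3 col=0 char='s'
After 10 (k): row=2 col=0 char='b'

Answer: blue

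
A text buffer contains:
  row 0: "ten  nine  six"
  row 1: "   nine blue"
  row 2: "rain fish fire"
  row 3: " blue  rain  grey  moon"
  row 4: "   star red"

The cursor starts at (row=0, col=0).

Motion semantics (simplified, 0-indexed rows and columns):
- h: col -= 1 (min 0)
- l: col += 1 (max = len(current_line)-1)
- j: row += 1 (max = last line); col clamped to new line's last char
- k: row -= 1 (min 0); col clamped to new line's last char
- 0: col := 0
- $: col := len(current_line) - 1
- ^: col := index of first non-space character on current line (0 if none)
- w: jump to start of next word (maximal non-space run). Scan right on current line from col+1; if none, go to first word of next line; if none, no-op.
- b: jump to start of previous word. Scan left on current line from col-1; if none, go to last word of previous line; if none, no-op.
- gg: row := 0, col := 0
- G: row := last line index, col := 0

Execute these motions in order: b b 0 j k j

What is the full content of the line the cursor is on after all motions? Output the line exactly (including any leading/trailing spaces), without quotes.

After 1 (b): row=0 col=0 char='t'
After 2 (b): row=0 col=0 char='t'
After 3 (0): row=0 col=0 char='t'
After 4 (j): row=1 col=0 char='_'
After 5 (k): row=0 col=0 char='t'
After 6 (j): row=1 col=0 char='_'

Answer:    nine blue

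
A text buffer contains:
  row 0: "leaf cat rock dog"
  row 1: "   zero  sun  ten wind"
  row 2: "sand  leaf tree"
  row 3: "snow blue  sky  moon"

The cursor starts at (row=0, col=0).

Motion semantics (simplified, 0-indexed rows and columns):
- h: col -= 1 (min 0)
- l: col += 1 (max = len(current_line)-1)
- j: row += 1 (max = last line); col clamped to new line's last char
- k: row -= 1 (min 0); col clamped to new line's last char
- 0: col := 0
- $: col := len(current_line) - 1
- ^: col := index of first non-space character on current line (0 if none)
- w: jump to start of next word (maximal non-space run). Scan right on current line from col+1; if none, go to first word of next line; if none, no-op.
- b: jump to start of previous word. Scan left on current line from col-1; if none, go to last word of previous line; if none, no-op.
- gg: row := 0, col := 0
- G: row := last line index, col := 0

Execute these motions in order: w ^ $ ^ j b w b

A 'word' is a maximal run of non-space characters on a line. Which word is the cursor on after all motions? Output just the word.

After 1 (w): row=0 col=5 char='c'
After 2 (^): row=0 col=0 char='l'
After 3 ($): row=0 col=16 char='g'
After 4 (^): row=0 col=0 char='l'
After 5 (j): row=1 col=0 char='_'
After 6 (b): row=0 col=14 char='d'
After 7 (w): row=1 col=3 char='z'
After 8 (b): row=0 col=14 char='d'

Answer: dog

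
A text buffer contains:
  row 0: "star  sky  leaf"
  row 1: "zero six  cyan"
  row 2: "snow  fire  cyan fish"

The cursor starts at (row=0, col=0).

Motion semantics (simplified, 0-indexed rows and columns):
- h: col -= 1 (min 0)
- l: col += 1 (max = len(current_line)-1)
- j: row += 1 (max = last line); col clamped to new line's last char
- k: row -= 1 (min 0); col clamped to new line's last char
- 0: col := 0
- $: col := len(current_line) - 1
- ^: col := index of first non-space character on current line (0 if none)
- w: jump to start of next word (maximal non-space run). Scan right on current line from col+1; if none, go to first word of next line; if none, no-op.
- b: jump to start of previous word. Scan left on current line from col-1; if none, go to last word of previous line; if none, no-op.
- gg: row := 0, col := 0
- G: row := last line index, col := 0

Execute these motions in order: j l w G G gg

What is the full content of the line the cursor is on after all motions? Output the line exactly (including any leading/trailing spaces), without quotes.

Answer: star  sky  leaf

Derivation:
After 1 (j): row=1 col=0 char='z'
After 2 (l): row=1 col=1 char='e'
After 3 (w): row=1 col=5 char='s'
After 4 (G): row=2 col=0 char='s'
After 5 (G): row=2 col=0 char='s'
After 6 (gg): row=0 col=0 char='s'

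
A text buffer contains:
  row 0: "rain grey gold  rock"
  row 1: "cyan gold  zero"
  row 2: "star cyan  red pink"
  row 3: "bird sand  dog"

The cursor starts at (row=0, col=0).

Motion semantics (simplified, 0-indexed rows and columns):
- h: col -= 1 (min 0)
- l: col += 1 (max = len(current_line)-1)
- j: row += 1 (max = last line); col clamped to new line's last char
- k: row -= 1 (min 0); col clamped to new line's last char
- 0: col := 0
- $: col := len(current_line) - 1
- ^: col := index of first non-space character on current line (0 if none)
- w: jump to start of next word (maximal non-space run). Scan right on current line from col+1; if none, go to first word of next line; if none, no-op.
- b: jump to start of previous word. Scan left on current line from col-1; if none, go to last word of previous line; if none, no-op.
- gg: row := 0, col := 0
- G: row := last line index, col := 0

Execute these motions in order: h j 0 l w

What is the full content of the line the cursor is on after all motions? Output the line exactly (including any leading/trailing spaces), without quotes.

After 1 (h): row=0 col=0 char='r'
After 2 (j): row=1 col=0 char='c'
After 3 (0): row=1 col=0 char='c'
After 4 (l): row=1 col=1 char='y'
After 5 (w): row=1 col=5 char='g'

Answer: cyan gold  zero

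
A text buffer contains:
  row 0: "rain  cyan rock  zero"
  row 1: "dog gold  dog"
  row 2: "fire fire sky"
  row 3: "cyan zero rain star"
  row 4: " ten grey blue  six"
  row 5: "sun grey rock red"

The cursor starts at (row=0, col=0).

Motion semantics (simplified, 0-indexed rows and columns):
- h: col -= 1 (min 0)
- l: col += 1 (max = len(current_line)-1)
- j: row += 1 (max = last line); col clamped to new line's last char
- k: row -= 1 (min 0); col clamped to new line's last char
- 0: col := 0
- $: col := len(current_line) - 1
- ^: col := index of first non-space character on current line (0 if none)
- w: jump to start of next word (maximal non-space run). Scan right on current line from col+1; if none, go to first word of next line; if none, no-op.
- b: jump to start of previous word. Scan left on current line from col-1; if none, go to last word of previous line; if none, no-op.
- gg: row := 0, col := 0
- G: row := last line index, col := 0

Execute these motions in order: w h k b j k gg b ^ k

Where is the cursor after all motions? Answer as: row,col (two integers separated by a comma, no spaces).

After 1 (w): row=0 col=6 char='c'
After 2 (h): row=0 col=5 char='_'
After 3 (k): row=0 col=5 char='_'
After 4 (b): row=0 col=0 char='r'
After 5 (j): row=1 col=0 char='d'
After 6 (k): row=0 col=0 char='r'
After 7 (gg): row=0 col=0 char='r'
After 8 (b): row=0 col=0 char='r'
After 9 (^): row=0 col=0 char='r'
After 10 (k): row=0 col=0 char='r'

Answer: 0,0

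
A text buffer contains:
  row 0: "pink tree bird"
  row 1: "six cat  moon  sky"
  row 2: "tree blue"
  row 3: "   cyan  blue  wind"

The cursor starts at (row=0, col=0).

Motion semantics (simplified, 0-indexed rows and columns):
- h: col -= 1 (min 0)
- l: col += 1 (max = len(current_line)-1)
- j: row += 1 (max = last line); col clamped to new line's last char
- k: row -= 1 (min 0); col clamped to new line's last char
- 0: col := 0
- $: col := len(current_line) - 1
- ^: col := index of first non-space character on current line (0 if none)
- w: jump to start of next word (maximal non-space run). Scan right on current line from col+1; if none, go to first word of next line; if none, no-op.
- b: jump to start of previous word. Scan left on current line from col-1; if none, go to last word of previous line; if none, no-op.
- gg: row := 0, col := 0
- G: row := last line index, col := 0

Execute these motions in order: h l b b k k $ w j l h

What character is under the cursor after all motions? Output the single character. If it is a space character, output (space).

Answer: t

Derivation:
After 1 (h): row=0 col=0 char='p'
After 2 (l): row=0 col=1 char='i'
After 3 (b): row=0 col=0 char='p'
After 4 (b): row=0 col=0 char='p'
After 5 (k): row=0 col=0 char='p'
After 6 (k): row=0 col=0 char='p'
After 7 ($): row=0 col=13 char='d'
After 8 (w): row=1 col=0 char='s'
After 9 (j): row=2 col=0 char='t'
After 10 (l): row=2 col=1 char='r'
After 11 (h): row=2 col=0 char='t'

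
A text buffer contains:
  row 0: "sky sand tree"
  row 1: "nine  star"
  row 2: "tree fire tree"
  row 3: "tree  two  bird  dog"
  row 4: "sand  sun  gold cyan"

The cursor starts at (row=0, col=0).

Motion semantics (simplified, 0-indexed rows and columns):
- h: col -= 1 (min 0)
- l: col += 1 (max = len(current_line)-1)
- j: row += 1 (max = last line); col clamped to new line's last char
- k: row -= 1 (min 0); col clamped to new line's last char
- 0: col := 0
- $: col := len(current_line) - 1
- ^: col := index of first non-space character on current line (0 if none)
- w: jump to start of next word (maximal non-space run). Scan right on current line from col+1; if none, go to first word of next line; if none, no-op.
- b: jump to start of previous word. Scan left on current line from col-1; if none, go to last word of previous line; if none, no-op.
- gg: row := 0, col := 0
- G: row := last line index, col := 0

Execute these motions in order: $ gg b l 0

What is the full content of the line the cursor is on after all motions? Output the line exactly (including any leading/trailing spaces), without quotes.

After 1 ($): row=0 col=12 char='e'
After 2 (gg): row=0 col=0 char='s'
After 3 (b): row=0 col=0 char='s'
After 4 (l): row=0 col=1 char='k'
After 5 (0): row=0 col=0 char='s'

Answer: sky sand tree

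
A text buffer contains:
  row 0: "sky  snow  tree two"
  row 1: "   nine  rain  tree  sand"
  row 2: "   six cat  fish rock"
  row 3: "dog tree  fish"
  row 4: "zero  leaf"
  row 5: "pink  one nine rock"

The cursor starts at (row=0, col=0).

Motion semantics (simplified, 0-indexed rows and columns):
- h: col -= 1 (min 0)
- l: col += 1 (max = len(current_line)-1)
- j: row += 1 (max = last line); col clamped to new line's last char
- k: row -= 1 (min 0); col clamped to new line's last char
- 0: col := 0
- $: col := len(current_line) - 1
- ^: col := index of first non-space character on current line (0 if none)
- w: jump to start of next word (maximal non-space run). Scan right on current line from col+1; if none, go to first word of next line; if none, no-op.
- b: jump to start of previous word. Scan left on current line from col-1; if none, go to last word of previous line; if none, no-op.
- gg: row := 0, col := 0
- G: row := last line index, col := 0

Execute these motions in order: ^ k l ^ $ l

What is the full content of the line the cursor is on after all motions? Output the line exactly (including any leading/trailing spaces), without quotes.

After 1 (^): row=0 col=0 char='s'
After 2 (k): row=0 col=0 char='s'
After 3 (l): row=0 col=1 char='k'
After 4 (^): row=0 col=0 char='s'
After 5 ($): row=0 col=18 char='o'
After 6 (l): row=0 col=18 char='o'

Answer: sky  snow  tree two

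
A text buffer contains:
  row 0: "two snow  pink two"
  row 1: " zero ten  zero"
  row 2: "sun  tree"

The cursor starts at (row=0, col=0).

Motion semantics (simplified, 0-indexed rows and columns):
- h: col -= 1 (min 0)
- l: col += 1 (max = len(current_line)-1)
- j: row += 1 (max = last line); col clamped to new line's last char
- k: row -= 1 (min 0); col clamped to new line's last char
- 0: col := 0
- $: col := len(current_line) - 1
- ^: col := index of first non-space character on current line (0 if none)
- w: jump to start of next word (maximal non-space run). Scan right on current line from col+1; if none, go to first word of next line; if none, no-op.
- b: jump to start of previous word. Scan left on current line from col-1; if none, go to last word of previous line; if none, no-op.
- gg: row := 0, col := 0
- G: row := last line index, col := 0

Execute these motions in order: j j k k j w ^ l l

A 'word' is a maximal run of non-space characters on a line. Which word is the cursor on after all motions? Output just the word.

Answer: zero

Derivation:
After 1 (j): row=1 col=0 char='_'
After 2 (j): row=2 col=0 char='s'
After 3 (k): row=1 col=0 char='_'
After 4 (k): row=0 col=0 char='t'
After 5 (j): row=1 col=0 char='_'
After 6 (w): row=1 col=1 char='z'
After 7 (^): row=1 col=1 char='z'
After 8 (l): row=1 col=2 char='e'
After 9 (l): row=1 col=3 char='r'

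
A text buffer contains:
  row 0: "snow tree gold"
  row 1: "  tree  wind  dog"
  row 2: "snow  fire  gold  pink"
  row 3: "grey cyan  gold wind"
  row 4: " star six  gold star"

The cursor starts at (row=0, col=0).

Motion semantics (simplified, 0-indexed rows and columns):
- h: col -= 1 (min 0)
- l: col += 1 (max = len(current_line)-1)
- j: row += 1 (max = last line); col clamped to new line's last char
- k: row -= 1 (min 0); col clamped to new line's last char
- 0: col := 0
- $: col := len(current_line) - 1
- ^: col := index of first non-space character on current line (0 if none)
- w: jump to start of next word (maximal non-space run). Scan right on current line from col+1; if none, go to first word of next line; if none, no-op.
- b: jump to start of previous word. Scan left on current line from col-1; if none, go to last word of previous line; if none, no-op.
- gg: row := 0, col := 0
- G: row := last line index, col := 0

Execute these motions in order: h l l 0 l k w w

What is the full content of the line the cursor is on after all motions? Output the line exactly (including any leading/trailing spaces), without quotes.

Answer: snow tree gold

Derivation:
After 1 (h): row=0 col=0 char='s'
After 2 (l): row=0 col=1 char='n'
After 3 (l): row=0 col=2 char='o'
After 4 (0): row=0 col=0 char='s'
After 5 (l): row=0 col=1 char='n'
After 6 (k): row=0 col=1 char='n'
After 7 (w): row=0 col=5 char='t'
After 8 (w): row=0 col=10 char='g'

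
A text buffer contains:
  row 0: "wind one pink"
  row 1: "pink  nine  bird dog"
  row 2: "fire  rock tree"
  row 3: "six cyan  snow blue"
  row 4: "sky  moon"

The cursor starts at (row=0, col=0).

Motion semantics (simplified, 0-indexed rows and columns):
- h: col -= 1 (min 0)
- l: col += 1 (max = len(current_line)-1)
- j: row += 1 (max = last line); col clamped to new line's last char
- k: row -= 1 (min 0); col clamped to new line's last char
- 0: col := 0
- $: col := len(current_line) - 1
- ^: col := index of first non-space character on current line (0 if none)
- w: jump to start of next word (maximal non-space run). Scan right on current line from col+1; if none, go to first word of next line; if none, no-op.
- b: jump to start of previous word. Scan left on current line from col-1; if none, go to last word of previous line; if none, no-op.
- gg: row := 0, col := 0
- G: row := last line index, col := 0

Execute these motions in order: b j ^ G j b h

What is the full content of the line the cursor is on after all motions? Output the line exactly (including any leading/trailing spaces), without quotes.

After 1 (b): row=0 col=0 char='w'
After 2 (j): row=1 col=0 char='p'
After 3 (^): row=1 col=0 char='p'
After 4 (G): row=4 col=0 char='s'
After 5 (j): row=4 col=0 char='s'
After 6 (b): row=3 col=15 char='b'
After 7 (h): row=3 col=14 char='_'

Answer: six cyan  snow blue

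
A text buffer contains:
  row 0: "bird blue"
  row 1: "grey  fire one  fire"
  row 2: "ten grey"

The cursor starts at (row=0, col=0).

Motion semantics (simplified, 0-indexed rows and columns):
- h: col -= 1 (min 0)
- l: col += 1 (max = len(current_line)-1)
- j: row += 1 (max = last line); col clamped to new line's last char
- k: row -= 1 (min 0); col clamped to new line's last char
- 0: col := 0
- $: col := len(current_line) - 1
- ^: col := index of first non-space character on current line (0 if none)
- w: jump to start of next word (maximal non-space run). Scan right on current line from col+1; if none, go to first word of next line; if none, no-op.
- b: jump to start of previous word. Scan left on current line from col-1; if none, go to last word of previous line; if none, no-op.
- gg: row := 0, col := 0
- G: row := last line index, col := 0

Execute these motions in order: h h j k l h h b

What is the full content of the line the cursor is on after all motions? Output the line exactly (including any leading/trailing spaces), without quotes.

Answer: bird blue

Derivation:
After 1 (h): row=0 col=0 char='b'
After 2 (h): row=0 col=0 char='b'
After 3 (j): row=1 col=0 char='g'
After 4 (k): row=0 col=0 char='b'
After 5 (l): row=0 col=1 char='i'
After 6 (h): row=0 col=0 char='b'
After 7 (h): row=0 col=0 char='b'
After 8 (b): row=0 col=0 char='b'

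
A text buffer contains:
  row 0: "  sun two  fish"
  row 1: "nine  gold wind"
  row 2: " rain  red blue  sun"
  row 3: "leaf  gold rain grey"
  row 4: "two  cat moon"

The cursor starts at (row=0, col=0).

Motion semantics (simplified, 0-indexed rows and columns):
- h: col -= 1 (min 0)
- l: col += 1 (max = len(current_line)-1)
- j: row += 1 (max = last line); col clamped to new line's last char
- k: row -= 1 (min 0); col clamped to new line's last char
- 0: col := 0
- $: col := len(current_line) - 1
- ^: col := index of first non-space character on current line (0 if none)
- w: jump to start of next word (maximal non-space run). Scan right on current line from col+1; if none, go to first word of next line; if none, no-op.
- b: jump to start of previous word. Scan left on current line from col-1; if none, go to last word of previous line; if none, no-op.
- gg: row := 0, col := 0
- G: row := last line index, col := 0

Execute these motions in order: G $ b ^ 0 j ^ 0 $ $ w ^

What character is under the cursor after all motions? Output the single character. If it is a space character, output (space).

Answer: t

Derivation:
After 1 (G): row=4 col=0 char='t'
After 2 ($): row=4 col=12 char='n'
After 3 (b): row=4 col=9 char='m'
After 4 (^): row=4 col=0 char='t'
After 5 (0): row=4 col=0 char='t'
After 6 (j): row=4 col=0 char='t'
After 7 (^): row=4 col=0 char='t'
After 8 (0): row=4 col=0 char='t'
After 9 ($): row=4 col=12 char='n'
After 10 ($): row=4 col=12 char='n'
After 11 (w): row=4 col=12 char='n'
After 12 (^): row=4 col=0 char='t'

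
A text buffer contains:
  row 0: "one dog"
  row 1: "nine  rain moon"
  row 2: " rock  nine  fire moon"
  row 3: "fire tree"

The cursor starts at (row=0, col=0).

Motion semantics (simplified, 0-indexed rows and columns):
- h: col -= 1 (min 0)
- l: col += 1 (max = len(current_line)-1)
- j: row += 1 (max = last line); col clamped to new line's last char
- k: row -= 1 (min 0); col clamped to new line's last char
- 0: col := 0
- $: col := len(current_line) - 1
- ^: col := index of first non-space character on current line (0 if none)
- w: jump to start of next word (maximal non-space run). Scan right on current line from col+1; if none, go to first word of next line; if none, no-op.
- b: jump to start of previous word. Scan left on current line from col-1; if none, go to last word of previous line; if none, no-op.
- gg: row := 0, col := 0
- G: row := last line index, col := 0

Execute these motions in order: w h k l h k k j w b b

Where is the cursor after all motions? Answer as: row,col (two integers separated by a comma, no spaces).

After 1 (w): row=0 col=4 char='d'
After 2 (h): row=0 col=3 char='_'
After 3 (k): row=0 col=3 char='_'
After 4 (l): row=0 col=4 char='d'
After 5 (h): row=0 col=3 char='_'
After 6 (k): row=0 col=3 char='_'
After 7 (k): row=0 col=3 char='_'
After 8 (j): row=1 col=3 char='e'
After 9 (w): row=1 col=6 char='r'
After 10 (b): row=1 col=0 char='n'
After 11 (b): row=0 col=4 char='d'

Answer: 0,4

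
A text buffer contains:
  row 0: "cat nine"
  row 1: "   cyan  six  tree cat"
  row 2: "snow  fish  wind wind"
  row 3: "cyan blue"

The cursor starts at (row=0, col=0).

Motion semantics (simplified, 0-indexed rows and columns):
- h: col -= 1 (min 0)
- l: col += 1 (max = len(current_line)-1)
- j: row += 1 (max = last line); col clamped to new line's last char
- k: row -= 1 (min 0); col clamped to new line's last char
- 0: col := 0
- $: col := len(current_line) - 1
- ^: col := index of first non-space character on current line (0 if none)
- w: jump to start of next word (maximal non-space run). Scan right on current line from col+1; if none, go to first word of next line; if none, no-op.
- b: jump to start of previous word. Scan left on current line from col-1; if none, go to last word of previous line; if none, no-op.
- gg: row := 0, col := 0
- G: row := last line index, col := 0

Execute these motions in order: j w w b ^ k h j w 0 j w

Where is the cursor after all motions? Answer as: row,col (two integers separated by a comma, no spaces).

After 1 (j): row=1 col=0 char='_'
After 2 (w): row=1 col=3 char='c'
After 3 (w): row=1 col=9 char='s'
After 4 (b): row=1 col=3 char='c'
After 5 (^): row=1 col=3 char='c'
After 6 (k): row=0 col=3 char='_'
After 7 (h): row=0 col=2 char='t'
After 8 (j): row=1 col=2 char='_'
After 9 (w): row=1 col=3 char='c'
After 10 (0): row=1 col=0 char='_'
After 11 (j): row=2 col=0 char='s'
After 12 (w): row=2 col=6 char='f'

Answer: 2,6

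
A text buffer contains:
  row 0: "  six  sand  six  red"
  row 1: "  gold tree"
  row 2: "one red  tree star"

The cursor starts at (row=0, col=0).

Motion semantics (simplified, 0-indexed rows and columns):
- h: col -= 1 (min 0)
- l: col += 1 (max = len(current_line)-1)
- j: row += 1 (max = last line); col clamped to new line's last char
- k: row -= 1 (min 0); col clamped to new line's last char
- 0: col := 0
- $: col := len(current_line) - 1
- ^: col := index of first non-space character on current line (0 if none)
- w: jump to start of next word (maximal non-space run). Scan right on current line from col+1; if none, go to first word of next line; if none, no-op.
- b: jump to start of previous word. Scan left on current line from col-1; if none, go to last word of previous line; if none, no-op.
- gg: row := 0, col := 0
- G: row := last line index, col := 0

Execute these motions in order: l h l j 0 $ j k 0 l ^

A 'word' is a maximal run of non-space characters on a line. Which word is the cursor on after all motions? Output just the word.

After 1 (l): row=0 col=1 char='_'
After 2 (h): row=0 col=0 char='_'
After 3 (l): row=0 col=1 char='_'
After 4 (j): row=1 col=1 char='_'
After 5 (0): row=1 col=0 char='_'
After 6 ($): row=1 col=10 char='e'
After 7 (j): row=2 col=10 char='r'
After 8 (k): row=1 col=10 char='e'
After 9 (0): row=1 col=0 char='_'
After 10 (l): row=1 col=1 char='_'
After 11 (^): row=1 col=2 char='g'

Answer: gold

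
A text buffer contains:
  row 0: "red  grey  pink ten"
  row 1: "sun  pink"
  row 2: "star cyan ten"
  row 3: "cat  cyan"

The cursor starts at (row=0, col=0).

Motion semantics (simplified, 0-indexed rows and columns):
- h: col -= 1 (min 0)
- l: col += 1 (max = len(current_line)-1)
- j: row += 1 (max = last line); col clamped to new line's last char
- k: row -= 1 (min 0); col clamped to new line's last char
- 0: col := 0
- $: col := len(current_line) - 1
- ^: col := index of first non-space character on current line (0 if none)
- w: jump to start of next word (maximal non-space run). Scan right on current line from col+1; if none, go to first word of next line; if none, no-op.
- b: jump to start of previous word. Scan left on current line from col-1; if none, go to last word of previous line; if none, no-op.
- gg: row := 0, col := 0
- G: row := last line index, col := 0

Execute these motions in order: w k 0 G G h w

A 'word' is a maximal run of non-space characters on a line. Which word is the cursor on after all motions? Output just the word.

Answer: cyan

Derivation:
After 1 (w): row=0 col=5 char='g'
After 2 (k): row=0 col=5 char='g'
After 3 (0): row=0 col=0 char='r'
After 4 (G): row=3 col=0 char='c'
After 5 (G): row=3 col=0 char='c'
After 6 (h): row=3 col=0 char='c'
After 7 (w): row=3 col=5 char='c'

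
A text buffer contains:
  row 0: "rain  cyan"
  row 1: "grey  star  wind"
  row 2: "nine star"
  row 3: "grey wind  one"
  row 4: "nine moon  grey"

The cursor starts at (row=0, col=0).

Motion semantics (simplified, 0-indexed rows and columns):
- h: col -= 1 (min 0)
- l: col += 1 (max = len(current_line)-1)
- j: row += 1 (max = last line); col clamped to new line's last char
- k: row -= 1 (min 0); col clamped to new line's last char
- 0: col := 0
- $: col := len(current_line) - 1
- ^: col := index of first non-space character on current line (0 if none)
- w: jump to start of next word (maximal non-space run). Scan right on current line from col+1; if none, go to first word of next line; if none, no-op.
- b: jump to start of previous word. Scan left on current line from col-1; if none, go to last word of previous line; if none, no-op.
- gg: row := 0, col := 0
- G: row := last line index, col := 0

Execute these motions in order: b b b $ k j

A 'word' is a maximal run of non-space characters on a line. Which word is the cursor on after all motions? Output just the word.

Answer: star

Derivation:
After 1 (b): row=0 col=0 char='r'
After 2 (b): row=0 col=0 char='r'
After 3 (b): row=0 col=0 char='r'
After 4 ($): row=0 col=9 char='n'
After 5 (k): row=0 col=9 char='n'
After 6 (j): row=1 col=9 char='r'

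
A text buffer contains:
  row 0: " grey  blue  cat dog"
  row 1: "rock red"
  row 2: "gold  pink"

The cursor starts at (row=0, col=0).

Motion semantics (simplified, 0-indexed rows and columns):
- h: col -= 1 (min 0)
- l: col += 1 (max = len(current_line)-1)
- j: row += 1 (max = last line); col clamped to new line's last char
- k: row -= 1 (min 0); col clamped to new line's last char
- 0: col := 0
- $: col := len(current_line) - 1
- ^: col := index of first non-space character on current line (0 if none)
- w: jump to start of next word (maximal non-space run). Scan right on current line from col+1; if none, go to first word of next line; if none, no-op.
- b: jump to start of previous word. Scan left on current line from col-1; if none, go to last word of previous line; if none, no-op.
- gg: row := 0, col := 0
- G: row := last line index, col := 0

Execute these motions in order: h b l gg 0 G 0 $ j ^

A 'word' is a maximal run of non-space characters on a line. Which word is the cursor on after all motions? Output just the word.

Answer: gold

Derivation:
After 1 (h): row=0 col=0 char='_'
After 2 (b): row=0 col=0 char='_'
After 3 (l): row=0 col=1 char='g'
After 4 (gg): row=0 col=0 char='_'
After 5 (0): row=0 col=0 char='_'
After 6 (G): row=2 col=0 char='g'
After 7 (0): row=2 col=0 char='g'
After 8 ($): row=2 col=9 char='k'
After 9 (j): row=2 col=9 char='k'
After 10 (^): row=2 col=0 char='g'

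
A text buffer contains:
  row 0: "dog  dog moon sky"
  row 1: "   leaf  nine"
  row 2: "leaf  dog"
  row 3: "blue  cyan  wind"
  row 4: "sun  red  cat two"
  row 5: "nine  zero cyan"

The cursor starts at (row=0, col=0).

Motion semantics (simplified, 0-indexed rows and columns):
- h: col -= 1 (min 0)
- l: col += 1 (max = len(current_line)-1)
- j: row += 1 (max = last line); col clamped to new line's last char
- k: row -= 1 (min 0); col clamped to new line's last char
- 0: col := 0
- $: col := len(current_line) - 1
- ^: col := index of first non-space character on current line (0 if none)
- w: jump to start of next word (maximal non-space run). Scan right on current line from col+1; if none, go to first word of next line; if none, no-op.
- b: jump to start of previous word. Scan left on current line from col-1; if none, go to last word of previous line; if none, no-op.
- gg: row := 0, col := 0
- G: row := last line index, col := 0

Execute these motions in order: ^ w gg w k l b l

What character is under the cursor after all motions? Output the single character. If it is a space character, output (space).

After 1 (^): row=0 col=0 char='d'
After 2 (w): row=0 col=5 char='d'
After 3 (gg): row=0 col=0 char='d'
After 4 (w): row=0 col=5 char='d'
After 5 (k): row=0 col=5 char='d'
After 6 (l): row=0 col=6 char='o'
After 7 (b): row=0 col=5 char='d'
After 8 (l): row=0 col=6 char='o'

Answer: o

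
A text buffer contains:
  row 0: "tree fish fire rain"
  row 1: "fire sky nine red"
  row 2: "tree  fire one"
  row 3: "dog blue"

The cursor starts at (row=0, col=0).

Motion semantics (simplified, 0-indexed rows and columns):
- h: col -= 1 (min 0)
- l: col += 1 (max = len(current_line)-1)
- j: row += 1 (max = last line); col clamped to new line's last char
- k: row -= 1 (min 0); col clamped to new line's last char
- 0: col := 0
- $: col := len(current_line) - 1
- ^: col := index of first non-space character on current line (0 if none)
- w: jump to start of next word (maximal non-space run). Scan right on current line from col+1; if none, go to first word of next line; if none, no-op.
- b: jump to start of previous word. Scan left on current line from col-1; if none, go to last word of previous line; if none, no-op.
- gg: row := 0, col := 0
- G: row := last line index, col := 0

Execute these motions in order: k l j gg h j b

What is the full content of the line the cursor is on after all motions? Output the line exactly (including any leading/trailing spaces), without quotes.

Answer: tree fish fire rain

Derivation:
After 1 (k): row=0 col=0 char='t'
After 2 (l): row=0 col=1 char='r'
After 3 (j): row=1 col=1 char='i'
After 4 (gg): row=0 col=0 char='t'
After 5 (h): row=0 col=0 char='t'
After 6 (j): row=1 col=0 char='f'
After 7 (b): row=0 col=15 char='r'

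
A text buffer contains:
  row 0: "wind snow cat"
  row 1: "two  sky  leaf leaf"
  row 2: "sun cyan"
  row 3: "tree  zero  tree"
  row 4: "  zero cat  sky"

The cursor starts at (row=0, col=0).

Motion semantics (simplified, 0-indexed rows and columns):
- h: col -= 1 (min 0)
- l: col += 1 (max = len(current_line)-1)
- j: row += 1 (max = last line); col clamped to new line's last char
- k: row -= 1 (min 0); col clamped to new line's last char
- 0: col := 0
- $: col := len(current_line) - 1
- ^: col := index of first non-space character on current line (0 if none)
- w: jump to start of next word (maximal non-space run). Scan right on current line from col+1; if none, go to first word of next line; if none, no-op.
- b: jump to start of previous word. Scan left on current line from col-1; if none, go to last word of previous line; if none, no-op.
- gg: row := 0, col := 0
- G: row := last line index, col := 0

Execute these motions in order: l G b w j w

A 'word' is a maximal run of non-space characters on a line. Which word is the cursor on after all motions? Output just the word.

Answer: cat

Derivation:
After 1 (l): row=0 col=1 char='i'
After 2 (G): row=4 col=0 char='_'
After 3 (b): row=3 col=12 char='t'
After 4 (w): row=4 col=2 char='z'
After 5 (j): row=4 col=2 char='z'
After 6 (w): row=4 col=7 char='c'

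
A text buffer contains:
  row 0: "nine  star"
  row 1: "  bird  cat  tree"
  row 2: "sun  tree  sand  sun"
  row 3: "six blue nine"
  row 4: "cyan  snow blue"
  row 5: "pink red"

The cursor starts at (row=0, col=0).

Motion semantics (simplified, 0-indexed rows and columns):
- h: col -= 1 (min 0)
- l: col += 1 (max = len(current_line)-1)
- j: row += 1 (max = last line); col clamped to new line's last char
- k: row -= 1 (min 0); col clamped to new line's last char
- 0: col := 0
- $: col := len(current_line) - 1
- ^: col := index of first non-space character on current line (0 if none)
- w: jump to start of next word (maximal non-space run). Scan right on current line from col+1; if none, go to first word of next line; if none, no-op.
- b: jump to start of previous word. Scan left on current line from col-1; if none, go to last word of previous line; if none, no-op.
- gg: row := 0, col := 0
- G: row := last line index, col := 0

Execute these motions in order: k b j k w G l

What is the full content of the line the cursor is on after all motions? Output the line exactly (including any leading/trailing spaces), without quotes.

After 1 (k): row=0 col=0 char='n'
After 2 (b): row=0 col=0 char='n'
After 3 (j): row=1 col=0 char='_'
After 4 (k): row=0 col=0 char='n'
After 5 (w): row=0 col=6 char='s'
After 6 (G): row=5 col=0 char='p'
After 7 (l): row=5 col=1 char='i'

Answer: pink red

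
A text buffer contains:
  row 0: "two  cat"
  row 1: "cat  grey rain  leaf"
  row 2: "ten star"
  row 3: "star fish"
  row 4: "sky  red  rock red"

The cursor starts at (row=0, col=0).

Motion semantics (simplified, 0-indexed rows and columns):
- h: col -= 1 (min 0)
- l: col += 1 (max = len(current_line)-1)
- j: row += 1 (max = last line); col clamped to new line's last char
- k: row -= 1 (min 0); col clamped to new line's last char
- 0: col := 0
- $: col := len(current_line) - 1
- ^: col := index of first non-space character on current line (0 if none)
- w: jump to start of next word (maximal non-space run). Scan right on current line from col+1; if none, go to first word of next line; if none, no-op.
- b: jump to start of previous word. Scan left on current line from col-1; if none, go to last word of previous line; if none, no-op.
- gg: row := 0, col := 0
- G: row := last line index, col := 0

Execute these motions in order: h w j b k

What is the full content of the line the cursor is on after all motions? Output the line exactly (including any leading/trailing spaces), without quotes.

After 1 (h): row=0 col=0 char='t'
After 2 (w): row=0 col=5 char='c'
After 3 (j): row=1 col=5 char='g'
After 4 (b): row=1 col=0 char='c'
After 5 (k): row=0 col=0 char='t'

Answer: two  cat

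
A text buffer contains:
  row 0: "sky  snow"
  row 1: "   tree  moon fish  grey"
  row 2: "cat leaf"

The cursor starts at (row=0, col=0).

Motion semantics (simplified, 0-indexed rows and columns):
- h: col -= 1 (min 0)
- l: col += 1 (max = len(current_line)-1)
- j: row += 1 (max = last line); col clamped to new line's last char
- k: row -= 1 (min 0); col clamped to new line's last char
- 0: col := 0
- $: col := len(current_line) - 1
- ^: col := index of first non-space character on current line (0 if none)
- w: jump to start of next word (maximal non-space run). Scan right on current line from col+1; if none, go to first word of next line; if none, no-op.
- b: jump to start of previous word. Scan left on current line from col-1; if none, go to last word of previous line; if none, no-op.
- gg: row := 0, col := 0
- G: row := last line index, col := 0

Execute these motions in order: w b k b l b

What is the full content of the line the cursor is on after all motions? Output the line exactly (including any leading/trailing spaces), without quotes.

After 1 (w): row=0 col=5 char='s'
After 2 (b): row=0 col=0 char='s'
After 3 (k): row=0 col=0 char='s'
After 4 (b): row=0 col=0 char='s'
After 5 (l): row=0 col=1 char='k'
After 6 (b): row=0 col=0 char='s'

Answer: sky  snow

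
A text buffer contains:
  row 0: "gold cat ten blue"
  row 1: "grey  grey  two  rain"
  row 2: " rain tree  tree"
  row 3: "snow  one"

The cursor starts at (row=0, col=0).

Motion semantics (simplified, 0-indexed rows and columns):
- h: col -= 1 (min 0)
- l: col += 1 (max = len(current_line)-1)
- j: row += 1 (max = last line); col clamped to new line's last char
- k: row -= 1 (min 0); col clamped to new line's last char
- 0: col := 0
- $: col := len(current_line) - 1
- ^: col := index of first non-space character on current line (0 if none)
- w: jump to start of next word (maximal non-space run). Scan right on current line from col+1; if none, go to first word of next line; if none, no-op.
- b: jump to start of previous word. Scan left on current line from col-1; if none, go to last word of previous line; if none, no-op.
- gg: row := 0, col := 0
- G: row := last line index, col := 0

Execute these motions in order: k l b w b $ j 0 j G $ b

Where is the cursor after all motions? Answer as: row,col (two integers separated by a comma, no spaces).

After 1 (k): row=0 col=0 char='g'
After 2 (l): row=0 col=1 char='o'
After 3 (b): row=0 col=0 char='g'
After 4 (w): row=0 col=5 char='c'
After 5 (b): row=0 col=0 char='g'
After 6 ($): row=0 col=16 char='e'
After 7 (j): row=1 col=16 char='_'
After 8 (0): row=1 col=0 char='g'
After 9 (j): row=2 col=0 char='_'
After 10 (G): row=3 col=0 char='s'
After 11 ($): row=3 col=8 char='e'
After 12 (b): row=3 col=6 char='o'

Answer: 3,6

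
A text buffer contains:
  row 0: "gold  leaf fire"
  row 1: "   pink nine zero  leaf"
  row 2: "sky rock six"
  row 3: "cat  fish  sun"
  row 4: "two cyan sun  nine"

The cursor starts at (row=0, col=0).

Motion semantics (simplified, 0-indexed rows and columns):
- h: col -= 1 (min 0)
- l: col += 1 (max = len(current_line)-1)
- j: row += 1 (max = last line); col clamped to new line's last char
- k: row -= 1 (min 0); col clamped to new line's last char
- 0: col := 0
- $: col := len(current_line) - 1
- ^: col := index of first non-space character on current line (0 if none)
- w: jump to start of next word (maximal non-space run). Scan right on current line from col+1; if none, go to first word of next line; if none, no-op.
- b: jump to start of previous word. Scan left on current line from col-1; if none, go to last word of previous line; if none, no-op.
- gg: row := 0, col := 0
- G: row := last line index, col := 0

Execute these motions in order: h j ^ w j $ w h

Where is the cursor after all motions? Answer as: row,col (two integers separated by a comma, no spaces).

After 1 (h): row=0 col=0 char='g'
After 2 (j): row=1 col=0 char='_'
After 3 (^): row=1 col=3 char='p'
After 4 (w): row=1 col=8 char='n'
After 5 (j): row=2 col=8 char='_'
After 6 ($): row=2 col=11 char='x'
After 7 (w): row=3 col=0 char='c'
After 8 (h): row=3 col=0 char='c'

Answer: 3,0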